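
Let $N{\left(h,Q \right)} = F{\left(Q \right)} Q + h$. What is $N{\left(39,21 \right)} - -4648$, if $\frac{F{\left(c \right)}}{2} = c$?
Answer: $5569$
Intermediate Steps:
$F{\left(c \right)} = 2 c$
$N{\left(h,Q \right)} = h + 2 Q^{2}$ ($N{\left(h,Q \right)} = 2 Q Q + h = 2 Q^{2} + h = h + 2 Q^{2}$)
$N{\left(39,21 \right)} - -4648 = \left(39 + 2 \cdot 21^{2}\right) - -4648 = \left(39 + 2 \cdot 441\right) + 4648 = \left(39 + 882\right) + 4648 = 921 + 4648 = 5569$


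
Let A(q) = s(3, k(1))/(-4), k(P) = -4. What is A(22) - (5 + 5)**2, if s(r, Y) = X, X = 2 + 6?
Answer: -102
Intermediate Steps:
X = 8
s(r, Y) = 8
A(q) = -2 (A(q) = 8/(-4) = 8*(-1/4) = -2)
A(22) - (5 + 5)**2 = -2 - (5 + 5)**2 = -2 - 1*10**2 = -2 - 1*100 = -2 - 100 = -102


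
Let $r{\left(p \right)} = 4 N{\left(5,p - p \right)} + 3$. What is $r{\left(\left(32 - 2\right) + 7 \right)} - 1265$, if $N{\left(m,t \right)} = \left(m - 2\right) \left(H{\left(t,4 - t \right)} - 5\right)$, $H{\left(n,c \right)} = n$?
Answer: $-1322$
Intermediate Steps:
$N{\left(m,t \right)} = \left(-5 + t\right) \left(-2 + m\right)$ ($N{\left(m,t \right)} = \left(m - 2\right) \left(t - 5\right) = \left(-2 + m\right) \left(-5 + t\right) = \left(-5 + t\right) \left(-2 + m\right)$)
$r{\left(p \right)} = -57$ ($r{\left(p \right)} = 4 \left(10 - 25 - 2 \left(p - p\right) + 5 \left(p - p\right)\right) + 3 = 4 \left(10 - 25 - 0 + 5 \cdot 0\right) + 3 = 4 \left(10 - 25 + 0 + 0\right) + 3 = 4 \left(-15\right) + 3 = -60 + 3 = -57$)
$r{\left(\left(32 - 2\right) + 7 \right)} - 1265 = -57 - 1265 = -1322$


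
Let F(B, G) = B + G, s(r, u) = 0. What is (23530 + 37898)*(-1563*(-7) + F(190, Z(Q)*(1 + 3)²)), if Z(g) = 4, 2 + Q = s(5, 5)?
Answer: 687686460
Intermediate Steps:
Q = -2 (Q = -2 + 0 = -2)
(23530 + 37898)*(-1563*(-7) + F(190, Z(Q)*(1 + 3)²)) = (23530 + 37898)*(-1563*(-7) + (190 + 4*(1 + 3)²)) = 61428*(10941 + (190 + 4*4²)) = 61428*(10941 + (190 + 4*16)) = 61428*(10941 + (190 + 64)) = 61428*(10941 + 254) = 61428*11195 = 687686460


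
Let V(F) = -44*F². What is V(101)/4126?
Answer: -224422/2063 ≈ -108.78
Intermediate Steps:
V(101)/4126 = -44*101²/4126 = -44*10201*(1/4126) = -448844*1/4126 = -224422/2063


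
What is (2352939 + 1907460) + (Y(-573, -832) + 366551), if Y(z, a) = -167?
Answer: 4626783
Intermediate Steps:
(2352939 + 1907460) + (Y(-573, -832) + 366551) = (2352939 + 1907460) + (-167 + 366551) = 4260399 + 366384 = 4626783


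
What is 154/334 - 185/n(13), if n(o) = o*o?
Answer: -17882/28223 ≈ -0.63360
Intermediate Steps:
n(o) = o²
154/334 - 185/n(13) = 154/334 - 185/(13²) = 154*(1/334) - 185/169 = 77/167 - 185*1/169 = 77/167 - 185/169 = -17882/28223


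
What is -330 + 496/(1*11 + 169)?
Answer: -14726/45 ≈ -327.24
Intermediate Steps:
-330 + 496/(1*11 + 169) = -330 + 496/(11 + 169) = -330 + 496/180 = -330 + (1/180)*496 = -330 + 124/45 = -14726/45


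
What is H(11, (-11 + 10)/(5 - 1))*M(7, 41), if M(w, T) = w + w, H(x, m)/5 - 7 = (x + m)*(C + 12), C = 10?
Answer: 17045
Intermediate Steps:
H(x, m) = 35 + 110*m + 110*x (H(x, m) = 35 + 5*((x + m)*(10 + 12)) = 35 + 5*((m + x)*22) = 35 + 5*(22*m + 22*x) = 35 + (110*m + 110*x) = 35 + 110*m + 110*x)
M(w, T) = 2*w
H(11, (-11 + 10)/(5 - 1))*M(7, 41) = (35 + 110*((-11 + 10)/(5 - 1)) + 110*11)*(2*7) = (35 + 110*(-1/4) + 1210)*14 = (35 + 110*(-1*¼) + 1210)*14 = (35 + 110*(-¼) + 1210)*14 = (35 - 55/2 + 1210)*14 = (2435/2)*14 = 17045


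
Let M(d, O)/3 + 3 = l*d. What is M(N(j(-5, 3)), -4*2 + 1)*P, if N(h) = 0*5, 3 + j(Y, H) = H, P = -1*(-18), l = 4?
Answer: -162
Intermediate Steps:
P = 18
j(Y, H) = -3 + H
N(h) = 0
M(d, O) = -9 + 12*d (M(d, O) = -9 + 3*(4*d) = -9 + 12*d)
M(N(j(-5, 3)), -4*2 + 1)*P = (-9 + 12*0)*18 = (-9 + 0)*18 = -9*18 = -162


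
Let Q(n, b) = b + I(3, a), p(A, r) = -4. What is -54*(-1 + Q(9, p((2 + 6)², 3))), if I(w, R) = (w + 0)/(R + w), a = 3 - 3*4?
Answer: 297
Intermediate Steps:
a = -9 (a = 3 - 12 = -9)
I(w, R) = w/(R + w)
Q(n, b) = -½ + b (Q(n, b) = b + 3/(-9 + 3) = b + 3/(-6) = b + 3*(-⅙) = b - ½ = -½ + b)
-54*(-1 + Q(9, p((2 + 6)², 3))) = -54*(-1 + (-½ - 4)) = -54*(-1 - 9/2) = -54*(-11/2) = 297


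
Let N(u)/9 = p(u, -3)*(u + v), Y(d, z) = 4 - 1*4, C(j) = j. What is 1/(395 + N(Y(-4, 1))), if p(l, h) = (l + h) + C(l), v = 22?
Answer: -1/199 ≈ -0.0050251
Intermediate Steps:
Y(d, z) = 0 (Y(d, z) = 4 - 4 = 0)
p(l, h) = h + 2*l (p(l, h) = (l + h) + l = (h + l) + l = h + 2*l)
N(u) = 9*(-3 + 2*u)*(22 + u) (N(u) = 9*((-3 + 2*u)*(u + 22)) = 9*((-3 + 2*u)*(22 + u)) = 9*(-3 + 2*u)*(22 + u))
1/(395 + N(Y(-4, 1))) = 1/(395 + 9*(-3 + 2*0)*(22 + 0)) = 1/(395 + 9*(-3 + 0)*22) = 1/(395 + 9*(-3)*22) = 1/(395 - 594) = 1/(-199) = -1/199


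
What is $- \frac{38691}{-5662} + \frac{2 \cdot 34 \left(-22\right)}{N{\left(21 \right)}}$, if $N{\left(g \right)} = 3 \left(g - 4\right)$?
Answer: $- \frac{382183}{16986} \approx -22.5$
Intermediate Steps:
$N{\left(g \right)} = -12 + 3 g$ ($N{\left(g \right)} = 3 \left(-4 + g\right) = -12 + 3 g$)
$- \frac{38691}{-5662} + \frac{2 \cdot 34 \left(-22\right)}{N{\left(21 \right)}} = - \frac{38691}{-5662} + \frac{2 \cdot 34 \left(-22\right)}{-12 + 3 \cdot 21} = \left(-38691\right) \left(- \frac{1}{5662}\right) + \frac{68 \left(-22\right)}{-12 + 63} = \frac{38691}{5662} - \frac{1496}{51} = \frac{38691}{5662} - \frac{88}{3} = - \frac{382183}{16986}$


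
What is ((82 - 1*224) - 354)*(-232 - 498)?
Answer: 362080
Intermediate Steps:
((82 - 1*224) - 354)*(-232 - 498) = ((82 - 224) - 354)*(-730) = (-142 - 354)*(-730) = -496*(-730) = 362080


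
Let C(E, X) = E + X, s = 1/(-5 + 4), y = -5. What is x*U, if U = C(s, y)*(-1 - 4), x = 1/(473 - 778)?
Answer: -6/61 ≈ -0.098361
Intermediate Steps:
s = -1 (s = 1/(-1) = -1)
x = -1/305 (x = 1/(-305) = -1/305 ≈ -0.0032787)
U = 30 (U = (-1 - 5)*(-1 - 4) = -6*(-5) = 30)
x*U = -1/305*30 = -6/61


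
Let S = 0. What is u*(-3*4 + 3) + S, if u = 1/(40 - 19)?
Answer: -3/7 ≈ -0.42857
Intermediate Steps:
u = 1/21 ≈ 0.047619
u*(-3*4 + 3) + S = (-3*4 + 3)/21 + 0 = (-12 + 3)/21 + 0 = (1/21)*(-9) + 0 = -3/7 + 0 = -3/7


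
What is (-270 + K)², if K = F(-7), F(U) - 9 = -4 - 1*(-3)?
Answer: 68644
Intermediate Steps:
F(U) = 8 (F(U) = 9 + (-4 - 1*(-3)) = 9 + (-4 + 3) = 9 - 1 = 8)
K = 8
(-270 + K)² = (-270 + 8)² = (-262)² = 68644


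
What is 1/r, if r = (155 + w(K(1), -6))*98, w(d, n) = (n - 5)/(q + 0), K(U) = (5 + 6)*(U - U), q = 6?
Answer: 3/45031 ≈ 6.6621e-5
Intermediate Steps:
K(U) = 0 (K(U) = 11*0 = 0)
w(d, n) = -⅚ + n/6 (w(d, n) = (n - 5)/(6 + 0) = (-5 + n)/6 = (-5 + n)*(⅙) = -⅚ + n/6)
r = 45031/3 (r = (155 + (-⅚ + (⅙)*(-6)))*98 = (155 + (-⅚ - 1))*98 = (155 - 11/6)*98 = (919/6)*98 = 45031/3 ≈ 15010.)
1/r = 1/(45031/3) = 3/45031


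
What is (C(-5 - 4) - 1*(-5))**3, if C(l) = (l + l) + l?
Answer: -10648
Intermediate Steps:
C(l) = 3*l (C(l) = 2*l + l = 3*l)
(C(-5 - 4) - 1*(-5))**3 = (3*(-5 - 4) - 1*(-5))**3 = (3*(-9) + 5)**3 = (-27 + 5)**3 = (-22)**3 = -10648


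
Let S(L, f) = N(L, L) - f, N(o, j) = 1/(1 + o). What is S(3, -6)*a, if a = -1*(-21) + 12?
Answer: 825/4 ≈ 206.25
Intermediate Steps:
a = 33 (a = 21 + 12 = 33)
S(L, f) = 1/(1 + L) - f
S(3, -6)*a = ((1 - 1*(-6)*(1 + 3))/(1 + 3))*33 = ((1 - 1*(-6)*4)/4)*33 = ((1 + 24)/4)*33 = ((¼)*25)*33 = (25/4)*33 = 825/4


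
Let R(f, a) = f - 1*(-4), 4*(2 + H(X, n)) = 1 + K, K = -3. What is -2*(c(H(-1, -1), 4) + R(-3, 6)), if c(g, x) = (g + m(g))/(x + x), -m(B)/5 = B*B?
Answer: 103/16 ≈ 6.4375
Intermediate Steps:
m(B) = -5*B**2 (m(B) = -5*B*B = -5*B**2)
H(X, n) = -5/2 (H(X, n) = -2 + (1 - 3)/4 = -2 + (1/4)*(-2) = -2 - 1/2 = -5/2)
R(f, a) = 4 + f (R(f, a) = f + 4 = 4 + f)
c(g, x) = (g - 5*g**2)/(2*x) (c(g, x) = (g - 5*g**2)/(x + x) = (g - 5*g**2)/((2*x)) = (g - 5*g**2)*(1/(2*x)) = (g - 5*g**2)/(2*x))
-2*(c(H(-1, -1), 4) + R(-3, 6)) = -2*((1/2)*(-5/2)*(1 - 5*(-5/2))/4 + (4 - 3)) = -2*((1/2)*(-5/2)*(1/4)*(1 + 25/2) + 1) = -2*((1/2)*(-5/2)*(1/4)*(27/2) + 1) = -2*(-135/32 + 1) = -2*(-103/32) = 103/16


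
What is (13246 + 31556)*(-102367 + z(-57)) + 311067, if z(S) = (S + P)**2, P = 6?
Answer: -4469405265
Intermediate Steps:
z(S) = (6 + S)**2 (z(S) = (S + 6)**2 = (6 + S)**2)
(13246 + 31556)*(-102367 + z(-57)) + 311067 = (13246 + 31556)*(-102367 + (6 - 57)**2) + 311067 = 44802*(-102367 + (-51)**2) + 311067 = 44802*(-102367 + 2601) + 311067 = 44802*(-99766) + 311067 = -4469716332 + 311067 = -4469405265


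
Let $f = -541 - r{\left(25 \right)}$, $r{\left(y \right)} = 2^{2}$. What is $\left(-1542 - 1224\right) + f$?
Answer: $-3311$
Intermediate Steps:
$r{\left(y \right)} = 4$
$f = -545$ ($f = -541 - 4 = -545$)
$\left(-1542 - 1224\right) + f = \left(-1542 - 1224\right) - 545 = -2766 - 545 = -3311$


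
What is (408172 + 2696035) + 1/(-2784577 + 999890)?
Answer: 5540037878208/1784687 ≈ 3.1042e+6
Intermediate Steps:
(408172 + 2696035) + 1/(-2784577 + 999890) = 3104207 + 1/(-1784687) = 3104207 - 1/1784687 = 5540037878208/1784687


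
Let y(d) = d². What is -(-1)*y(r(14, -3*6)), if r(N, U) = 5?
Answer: 25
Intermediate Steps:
-(-1)*y(r(14, -3*6)) = -(-1)*5² = -(-1)*25 = -1*(-25) = 25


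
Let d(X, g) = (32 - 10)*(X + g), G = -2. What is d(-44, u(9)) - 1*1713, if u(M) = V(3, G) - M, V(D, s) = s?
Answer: -2923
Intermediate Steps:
u(M) = -2 - M
d(X, g) = 22*X + 22*g (d(X, g) = 22*(X + g) = 22*X + 22*g)
d(-44, u(9)) - 1*1713 = (22*(-44) + 22*(-2 - 1*9)) - 1*1713 = (-968 + 22*(-2 - 9)) - 1713 = (-968 + 22*(-11)) - 1713 = (-968 - 242) - 1713 = -1210 - 1713 = -2923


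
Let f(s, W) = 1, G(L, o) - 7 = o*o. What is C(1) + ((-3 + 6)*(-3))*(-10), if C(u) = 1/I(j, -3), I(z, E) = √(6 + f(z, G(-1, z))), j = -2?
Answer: 90 + √7/7 ≈ 90.378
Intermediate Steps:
G(L, o) = 7 + o² (G(L, o) = 7 + o*o = 7 + o²)
I(z, E) = √7 (I(z, E) = √(6 + 1) = √7)
C(u) = √7/7 (C(u) = 1/(√7) = √7/7)
C(1) + ((-3 + 6)*(-3))*(-10) = √7/7 + ((-3 + 6)*(-3))*(-10) = √7/7 + (3*(-3))*(-10) = √7/7 - 9*(-10) = √7/7 + 90 = 90 + √7/7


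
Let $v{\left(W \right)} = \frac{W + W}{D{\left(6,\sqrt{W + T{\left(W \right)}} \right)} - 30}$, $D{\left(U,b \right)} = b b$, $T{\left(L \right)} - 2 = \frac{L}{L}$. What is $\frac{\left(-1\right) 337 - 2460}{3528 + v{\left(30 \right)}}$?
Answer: $- \frac{2797}{3548} \approx -0.78833$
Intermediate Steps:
$T{\left(L \right)} = 3$ ($T{\left(L \right)} = 2 + \frac{L}{L} = 2 + 1 = 3$)
$D{\left(U,b \right)} = b^{2}$
$v{\left(W \right)} = \frac{2 W}{-27 + W}$ ($v{\left(W \right)} = \frac{W + W}{\left(\sqrt{W + 3}\right)^{2} - 30} = \frac{2 W}{\left(\sqrt{3 + W}\right)^{2} - 30} = \frac{2 W}{\left(3 + W\right) - 30} = \frac{2 W}{-27 + W}$)
$\frac{\left(-1\right) 337 - 2460}{3528 + v{\left(30 \right)}} = \frac{\left(-1\right) 337 - 2460}{3528 + 2 \cdot 30 \frac{1}{-27 + 30}} = \frac{-337 - 2460}{3528 + 2 \cdot 30 \cdot \frac{1}{3}} = - \frac{2797}{3528 + 2 \cdot 30 \cdot \frac{1}{3}} = - \frac{2797}{3528 + 20} = - \frac{2797}{3548}$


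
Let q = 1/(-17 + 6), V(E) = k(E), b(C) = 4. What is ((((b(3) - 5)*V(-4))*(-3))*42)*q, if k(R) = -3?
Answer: 378/11 ≈ 34.364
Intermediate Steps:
V(E) = -3
q = -1/11 (q = 1/(-11) = -1/11 ≈ -0.090909)
((((b(3) - 5)*V(-4))*(-3))*42)*q = ((((4 - 5)*(-3))*(-3))*42)*(-1/11) = ((-1*(-3)*(-3))*42)*(-1/11) = ((3*(-3))*42)*(-1/11) = -9*42*(-1/11) = -378*(-1/11) = 378/11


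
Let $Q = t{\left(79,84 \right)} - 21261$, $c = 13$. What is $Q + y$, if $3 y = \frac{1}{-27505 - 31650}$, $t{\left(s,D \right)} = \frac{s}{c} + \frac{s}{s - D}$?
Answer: $- \frac{49072515334}{2307045} \approx -21271.0$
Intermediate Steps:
$t{\left(s,D \right)} = \frac{s}{13} + \frac{s}{s - D}$
$y = - \frac{1}{177465}$ ($y = \frac{1}{3 \left(-27505 - 31650\right)} = \frac{1}{3 \left(-59155\right)} = \frac{1}{3} \left(- \frac{1}{59155}\right) = - \frac{1}{177465} \approx -5.6349 \cdot 10^{-6}$)
$Q = - \frac{1382597}{65}$ ($Q = \frac{1}{13} \cdot 79 \frac{1}{79 - 84} \left(13 + 79 - 84\right) - 21261 = \frac{1}{13} \cdot 79 \frac{1}{-5} \cdot 8 - 21261 = \frac{1}{13} \cdot 79 \left(- \frac{1}{5}\right) 8 - 21261 = - \frac{632}{65} - 21261 = - \frac{1382597}{65} \approx -21271.0$)
$Q + y = - \frac{1382597}{65} - \frac{1}{177465} = - \frac{49072515334}{2307045}$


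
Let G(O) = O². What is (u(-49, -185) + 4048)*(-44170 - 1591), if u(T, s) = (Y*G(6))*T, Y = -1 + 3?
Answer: -23795720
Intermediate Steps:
Y = 2
u(T, s) = 72*T (u(T, s) = (2*6²)*T = (2*36)*T = 72*T)
(u(-49, -185) + 4048)*(-44170 - 1591) = (72*(-49) + 4048)*(-44170 - 1591) = (-3528 + 4048)*(-45761) = 520*(-45761) = -23795720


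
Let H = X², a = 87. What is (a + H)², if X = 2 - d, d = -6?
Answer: 22801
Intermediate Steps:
X = 8 (X = 2 - 1*(-6) = 2 + 6 = 8)
H = 64 (H = 8² = 64)
(a + H)² = (87 + 64)² = 151² = 22801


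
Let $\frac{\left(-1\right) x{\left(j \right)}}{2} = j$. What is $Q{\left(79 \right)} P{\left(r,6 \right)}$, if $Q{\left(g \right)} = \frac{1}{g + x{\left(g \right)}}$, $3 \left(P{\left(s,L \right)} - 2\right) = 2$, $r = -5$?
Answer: $- \frac{8}{237} \approx -0.033755$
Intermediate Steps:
$P{\left(s,L \right)} = \frac{8}{3}$ ($P{\left(s,L \right)} = 2 + \frac{1}{3} \cdot 2 = 2 + \frac{2}{3} = \frac{8}{3}$)
$x{\left(j \right)} = - 2 j$
$Q{\left(g \right)} = - \frac{1}{g}$ ($Q{\left(g \right)} = \frac{1}{g - 2 g} = \frac{1}{\left(-1\right) g} = - \frac{1}{g}$)
$Q{\left(79 \right)} P{\left(r,6 \right)} = - \frac{1}{79} \cdot \frac{8}{3} = \left(-1\right) \frac{1}{79} \cdot \frac{8}{3} = \left(- \frac{1}{79}\right) \frac{8}{3} = - \frac{8}{237}$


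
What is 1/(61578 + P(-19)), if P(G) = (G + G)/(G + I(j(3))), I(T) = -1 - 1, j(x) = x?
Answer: 21/1293176 ≈ 1.6239e-5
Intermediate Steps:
I(T) = -2
P(G) = 2*G/(-2 + G) (P(G) = (G + G)/(G - 2) = (2*G)/(-2 + G) = 2*G/(-2 + G))
1/(61578 + P(-19)) = 1/(61578 + 2*(-19)/(-2 - 19)) = 1/(61578 + 2*(-19)/(-21)) = 1/(61578 + 2*(-19)*(-1/21)) = 1/(61578 + 38/21) = 1/(1293176/21) = 21/1293176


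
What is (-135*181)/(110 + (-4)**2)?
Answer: -2715/14 ≈ -193.93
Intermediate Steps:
(-135*181)/(110 + (-4)**2) = -24435/(110 + 16) = -24435/126 = -24435*1/126 = -2715/14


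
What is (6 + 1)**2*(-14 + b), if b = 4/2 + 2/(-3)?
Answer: -1862/3 ≈ -620.67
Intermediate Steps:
b = 4/3 (b = 4*(1/2) + 2*(-1/3) = 2 - 2/3 = 4/3 ≈ 1.3333)
(6 + 1)**2*(-14 + b) = (6 + 1)**2*(-14 + 4/3) = 7**2*(-38/3) = 49*(-38/3) = -1862/3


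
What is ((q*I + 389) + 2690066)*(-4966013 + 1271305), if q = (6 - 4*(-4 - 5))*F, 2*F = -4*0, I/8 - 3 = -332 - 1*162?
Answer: -9940445612140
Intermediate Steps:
I = -3928 (I = 24 + 8*(-332 - 1*162) = 24 + 8*(-332 - 162) = 24 + 8*(-494) = 24 - 3952 = -3928)
F = 0 (F = (-4*0)/2 = (½)*0 = 0)
q = 0 (q = (6 - 4*(-4 - 5))*0 = (6 - 4*(-9))*0 = (6 + 36)*0 = 42*0 = 0)
((q*I + 389) + 2690066)*(-4966013 + 1271305) = ((0*(-3928) + 389) + 2690066)*(-4966013 + 1271305) = ((0 + 389) + 2690066)*(-3694708) = (389 + 2690066)*(-3694708) = 2690455*(-3694708) = -9940445612140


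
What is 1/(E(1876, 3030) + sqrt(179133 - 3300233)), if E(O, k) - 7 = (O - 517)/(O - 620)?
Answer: 12749656/4923750652401 - 362833280*I*sqrt(59)/4923750652401 ≈ 2.5894e-6 - 0.00056603*I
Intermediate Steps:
E(O, k) = 7 + (-517 + O)/(-620 + O) (E(O, k) = 7 + (O - 517)/(O - 620) = 7 + (-517 + O)/(-620 + O))
1/(E(1876, 3030) + sqrt(179133 - 3300233)) = 1/((-4857 + 8*1876)/(-620 + 1876) + sqrt(179133 - 3300233)) = 1/((-4857 + 15008)/1256 + sqrt(-3121100)) = 1/((1/1256)*10151 + 230*I*sqrt(59)) = 1/(10151/1256 + 230*I*sqrt(59))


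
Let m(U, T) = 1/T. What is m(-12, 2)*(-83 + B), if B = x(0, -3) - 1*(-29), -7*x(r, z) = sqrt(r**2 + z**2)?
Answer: -381/14 ≈ -27.214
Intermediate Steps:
x(r, z) = -sqrt(r**2 + z**2)/7
B = 200/7 (B = -sqrt(0**2 + (-3)**2)/7 - 1*(-29) = -sqrt(0 + 9)/7 + 29 = -sqrt(9)/7 + 29 = -1/7*3 + 29 = -3/7 + 29 = 200/7 ≈ 28.571)
m(-12, 2)*(-83 + B) = (-83 + 200/7)/2 = (1/2)*(-381/7) = -381/14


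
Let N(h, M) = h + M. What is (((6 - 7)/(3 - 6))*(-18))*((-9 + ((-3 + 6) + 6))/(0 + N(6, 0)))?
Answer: 0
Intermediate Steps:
N(h, M) = M + h
(((6 - 7)/(3 - 6))*(-18))*((-9 + ((-3 + 6) + 6))/(0 + N(6, 0))) = (((6 - 7)/(3 - 6))*(-18))*((-9 + ((-3 + 6) + 6))/(0 + (0 + 6))) = (-1/(-3)*(-18))*((-9 + (3 + 6))/(0 + 6)) = (-1*(-⅓)*(-18))*((-9 + 9)/6) = ((⅓)*(-18))*(0*(⅙)) = -6*0 = 0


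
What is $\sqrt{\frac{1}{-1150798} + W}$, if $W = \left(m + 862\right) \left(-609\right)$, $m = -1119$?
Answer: $\frac{\sqrt{717217322239286}}{67694} \approx 395.62$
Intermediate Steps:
$W = 156513$ ($W = \left(-1119 + 862\right) \left(-609\right) = \left(-257\right) \left(-609\right) = 156513$)
$\sqrt{\frac{1}{-1150798} + W} = \sqrt{\frac{1}{-1150798} + 156513} = \sqrt{- \frac{1}{1150798} + 156513} = \sqrt{\frac{180114847373}{1150798}} = \frac{\sqrt{717217322239286}}{67694}$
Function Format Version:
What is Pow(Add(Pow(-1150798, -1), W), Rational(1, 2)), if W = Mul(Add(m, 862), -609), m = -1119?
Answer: Mul(Rational(1, 67694), Pow(717217322239286, Rational(1, 2))) ≈ 395.62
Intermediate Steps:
W = 156513 (W = Mul(Add(-1119, 862), -609) = Mul(-257, -609) = 156513)
Pow(Add(Pow(-1150798, -1), W), Rational(1, 2)) = Pow(Add(Pow(-1150798, -1), 156513), Rational(1, 2)) = Pow(Add(Rational(-1, 1150798), 156513), Rational(1, 2)) = Pow(Rational(180114847373, 1150798), Rational(1, 2)) = Mul(Rational(1, 67694), Pow(717217322239286, Rational(1, 2)))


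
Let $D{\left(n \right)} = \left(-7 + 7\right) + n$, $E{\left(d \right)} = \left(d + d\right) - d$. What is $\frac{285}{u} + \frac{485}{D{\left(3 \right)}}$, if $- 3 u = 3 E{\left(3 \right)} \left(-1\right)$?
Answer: $\frac{770}{3} \approx 256.67$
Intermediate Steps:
$E{\left(d \right)} = d$ ($E{\left(d \right)} = 2 d - d = d$)
$D{\left(n \right)} = n$ ($D{\left(n \right)} = 0 + n = n$)
$u = 3$ ($u = - \frac{3 \cdot 3 \left(-1\right)}{3} = - \frac{9 \left(-1\right)}{3} = \left(- \frac{1}{3}\right) \left(-9\right) = 3$)
$\frac{285}{u} + \frac{485}{D{\left(3 \right)}} = \frac{285}{3} + \frac{485}{3} = 285 \cdot \frac{1}{3} + 485 \cdot \frac{1}{3} = 95 + \frac{485}{3} = \frac{770}{3}$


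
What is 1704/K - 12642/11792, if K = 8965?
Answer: -4238271/4805240 ≈ -0.88201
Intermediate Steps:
1704/K - 12642/11792 = 1704/8965 - 12642/11792 = 1704*(1/8965) - 12642*1/11792 = 1704/8965 - 6321/5896 = -4238271/4805240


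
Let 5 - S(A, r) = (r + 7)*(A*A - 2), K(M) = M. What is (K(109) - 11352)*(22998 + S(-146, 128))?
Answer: 32091873041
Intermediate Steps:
S(A, r) = 5 - (-2 + A²)*(7 + r) (S(A, r) = 5 - (r + 7)*(A*A - 2) = 5 - (7 + r)*(A² - 2) = 5 - (7 + r)*(-2 + A²) = 5 - (-2 + A²)*(7 + r))
(K(109) - 11352)*(22998 + S(-146, 128)) = (109 - 11352)*(22998 + (19 - 7*(-146)² + 2*128 - 1*128*(-146)²)) = -11243*(22998 + (19 - 7*21316 + 256 - 1*128*21316)) = -11243*(22998 + (19 - 149212 + 256 - 2728448)) = -11243*(22998 - 2877385) = -11243*(-2854387) = 32091873041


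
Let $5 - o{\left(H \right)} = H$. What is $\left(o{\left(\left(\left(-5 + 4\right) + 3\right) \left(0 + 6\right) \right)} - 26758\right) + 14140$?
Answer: $-12625$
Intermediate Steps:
$o{\left(H \right)} = 5 - H$
$\left(o{\left(\left(\left(-5 + 4\right) + 3\right) \left(0 + 6\right) \right)} - 26758\right) + 14140 = \left(\left(5 - \left(\left(-5 + 4\right) + 3\right) \left(0 + 6\right)\right) - 26758\right) + 14140 = \left(\left(5 - \left(-1 + 3\right) 6\right) - 26758\right) + 14140 = \left(\left(5 - 2 \cdot 6\right) - 26758\right) + 14140 = \left(\left(5 - 12\right) - 26758\right) + 14140 = \left(-7 - 26758\right) + 14140 = -26765 + 14140 = -12625$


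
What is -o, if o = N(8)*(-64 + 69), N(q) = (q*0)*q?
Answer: 0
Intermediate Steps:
N(q) = 0 (N(q) = 0*q = 0)
o = 0 (o = 0*(-64 + 69) = 0*5 = 0)
-o = -1*0 = 0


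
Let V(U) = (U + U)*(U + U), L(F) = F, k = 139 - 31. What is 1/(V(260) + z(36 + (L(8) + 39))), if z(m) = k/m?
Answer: 83/22443308 ≈ 3.6982e-6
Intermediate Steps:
k = 108
V(U) = 4*U² (V(U) = (2*U)*(2*U) = 4*U²)
z(m) = 108/m
1/(V(260) + z(36 + (L(8) + 39))) = 1/(4*260² + 108/(36 + (8 + 39))) = 1/(4*67600 + 108/(36 + 47)) = 1/(270400 + 108/83) = 1/(22443308/83) = 83/22443308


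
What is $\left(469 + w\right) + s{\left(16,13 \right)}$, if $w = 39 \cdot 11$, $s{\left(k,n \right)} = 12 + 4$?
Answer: $914$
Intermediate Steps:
$s{\left(k,n \right)} = 16$
$w = 429$
$\left(469 + w\right) + s{\left(16,13 \right)} = \left(469 + 429\right) + 16 = 898 + 16 = 914$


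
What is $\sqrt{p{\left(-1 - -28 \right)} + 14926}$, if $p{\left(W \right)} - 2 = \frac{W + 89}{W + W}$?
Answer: $\frac{\sqrt{1209342}}{9} \approx 122.19$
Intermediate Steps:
$p{\left(W \right)} = 2 + \frac{89 + W}{2 W}$ ($p{\left(W \right)} = 2 + \frac{W + 89}{W + W} = 2 + \frac{89 + W}{2 W}$)
$\sqrt{p{\left(-1 - -28 \right)} + 14926} = \sqrt{\frac{89 + 5 \left(-1 - -28\right)}{2 \left(-1 - -28\right)} + 14926} = \sqrt{\frac{89 + 5 \left(-1 + 28\right)}{2 \left(-1 + 28\right)} + 14926} = \sqrt{\frac{89 + 5 \cdot 27}{2 \cdot 27} + 14926} = \sqrt{\frac{1}{2} \cdot \frac{1}{27} \left(89 + 135\right) + 14926} = \sqrt{\frac{1}{2} \cdot \frac{1}{27} \cdot 224 + 14926} = \sqrt{\frac{112}{27} + 14926} = \sqrt{\frac{403114}{27}} = \frac{\sqrt{1209342}}{9}$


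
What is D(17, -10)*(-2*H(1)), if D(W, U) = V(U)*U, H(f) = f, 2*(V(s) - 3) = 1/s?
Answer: 59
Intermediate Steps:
V(s) = 3 + 1/(2*s)
D(W, U) = U*(3 + 1/(2*U)) (D(W, U) = (3 + 1/(2*U))*U = U*(3 + 1/(2*U)))
D(17, -10)*(-2*H(1)) = (1/2 + 3*(-10))*(-2*1) = (1/2 - 30)*(-2) = -59/2*(-2) = 59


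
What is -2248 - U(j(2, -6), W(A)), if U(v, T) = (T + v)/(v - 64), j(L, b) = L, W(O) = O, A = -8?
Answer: -69691/31 ≈ -2248.1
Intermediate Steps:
U(v, T) = (T + v)/(-64 + v)
-2248 - U(j(2, -6), W(A)) = -2248 - (-8 + 2)/(-64 + 2) = -2248 - (-6)/(-62) = -2248 - (-1)*(-6)/62 = -2248 - 1*3/31 = -2248 - 3/31 = -69691/31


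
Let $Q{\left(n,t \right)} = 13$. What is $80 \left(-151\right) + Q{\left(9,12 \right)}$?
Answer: $-12067$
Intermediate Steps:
$80 \left(-151\right) + Q{\left(9,12 \right)} = 80 \left(-151\right) + 13 = -12080 + 13 = -12067$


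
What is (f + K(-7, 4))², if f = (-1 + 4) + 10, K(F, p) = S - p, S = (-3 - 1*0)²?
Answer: 324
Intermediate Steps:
S = 9 (S = (-3 + 0)² = (-3)² = 9)
K(F, p) = 9 - p
f = 13 (f = 3 + 10 = 13)
(f + K(-7, 4))² = (13 + (9 - 1*4))² = (13 + (9 - 4))² = (13 + 5)² = 18² = 324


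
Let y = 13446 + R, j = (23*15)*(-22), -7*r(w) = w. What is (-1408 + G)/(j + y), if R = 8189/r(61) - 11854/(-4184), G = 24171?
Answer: 2904831956/627737703 ≈ 4.6275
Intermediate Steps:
r(w) = -w/7
R = -119558169/127612 (R = 8189/((-1/7*61)) - 11854/(-4184) = 8189/(-61/7) - 11854*(-1/4184) = 8189*(-7/61) + 5927/2092 = -57323/61 + 5927/2092 = -119558169/127612 ≈ -936.89)
j = -7590 (j = 345*(-22) = -7590)
y = 1596312783/127612 (y = 13446 - 119558169/127612 = 1596312783/127612 ≈ 12509.)
(-1408 + G)/(j + y) = (-1408 + 24171)/(-7590 + 1596312783/127612) = 22763/(627737703/127612) = 22763*(127612/627737703) = 2904831956/627737703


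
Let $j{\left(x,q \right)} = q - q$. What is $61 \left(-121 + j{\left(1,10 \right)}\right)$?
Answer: $-7381$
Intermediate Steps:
$j{\left(x,q \right)} = 0$
$61 \left(-121 + j{\left(1,10 \right)}\right) = 61 \left(-121 + 0\right) = 61 \left(-121\right) = -7381$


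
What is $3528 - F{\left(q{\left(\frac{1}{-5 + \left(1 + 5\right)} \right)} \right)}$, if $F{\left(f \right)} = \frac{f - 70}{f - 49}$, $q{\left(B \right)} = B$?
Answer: $\frac{56425}{16} \approx 3526.6$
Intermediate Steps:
$F{\left(f \right)} = \frac{-70 + f}{-49 + f}$
$3528 - F{\left(q{\left(\frac{1}{-5 + \left(1 + 5\right)} \right)} \right)} = 3528 - \frac{-70 + \frac{1}{-5 + \left(1 + 5\right)}}{-49 + \frac{1}{-5 + \left(1 + 5\right)}} = 3528 - \frac{-70 + \frac{1}{-5 + 6}}{-49 + \frac{1}{-5 + 6}} = 3528 - \frac{-70 + 1^{-1}}{-49 + 1^{-1}} = 3528 - \frac{-70 + 1}{-49 + 1} = 3528 - \frac{1}{-48} \left(-69\right) = 3528 - \left(- \frac{1}{48}\right) \left(-69\right) = 3528 - \frac{23}{16} = \frac{56425}{16}$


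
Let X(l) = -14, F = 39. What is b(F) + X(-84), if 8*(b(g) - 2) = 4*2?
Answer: -11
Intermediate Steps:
b(g) = 3 (b(g) = 2 + (4*2)/8 = 2 + (1/8)*8 = 2 + 1 = 3)
b(F) + X(-84) = 3 - 14 = -11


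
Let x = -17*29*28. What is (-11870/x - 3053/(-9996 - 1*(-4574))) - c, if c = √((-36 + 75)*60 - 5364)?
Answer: 13312844/9355661 - 12*I*√21 ≈ 1.423 - 54.991*I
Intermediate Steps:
x = -13804 (x = -493*28 = -13804)
c = 12*I*√21 (c = √(39*60 - 5364) = √(2340 - 5364) = √(-3024) = 12*I*√21 ≈ 54.991*I)
(-11870/x - 3053/(-9996 - 1*(-4574))) - c = (-11870/(-13804) - 3053/(-9996 - 1*(-4574))) - 12*I*√21 = (-11870*(-1/13804) - 3053/(-9996 + 4574)) - 12*I*√21 = (5935/6902 - 3053/(-5422)) - 12*I*√21 = (5935/6902 - 3053*(-1/5422)) - 12*I*√21 = (5935/6902 + 3053/5422) - 12*I*√21 = 13312844/9355661 - 12*I*√21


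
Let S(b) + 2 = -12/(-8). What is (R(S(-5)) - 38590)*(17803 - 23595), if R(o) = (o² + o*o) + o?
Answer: 223513280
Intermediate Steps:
S(b) = -½ (S(b) = -2 - 12/(-8) = -2 - 12*(-⅛) = -2 + 3/2 = -½)
R(o) = o + 2*o² (R(o) = (o² + o²) + o = 2*o² + o = o + 2*o²)
(R(S(-5)) - 38590)*(17803 - 23595) = (-(1 + 2*(-½))/2 - 38590)*(17803 - 23595) = (-(1 - 1)/2 - 38590)*(-5792) = (-½*0 - 38590)*(-5792) = (0 - 38590)*(-5792) = -38590*(-5792) = 223513280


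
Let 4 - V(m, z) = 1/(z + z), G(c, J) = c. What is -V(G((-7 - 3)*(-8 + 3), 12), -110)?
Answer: -881/220 ≈ -4.0045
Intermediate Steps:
V(m, z) = 4 - 1/(2*z) (V(m, z) = 4 - 1/(z + z) = 4 - 1/(2*z))
-V(G((-7 - 3)*(-8 + 3), 12), -110) = -(4 - ½/(-110)) = -(4 - ½*(-1/110)) = -(4 + 1/220) = -1*881/220 = -881/220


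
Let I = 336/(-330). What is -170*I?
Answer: 1904/11 ≈ 173.09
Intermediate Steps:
I = -56/55 (I = 336*(-1/330) = -56/55 ≈ -1.0182)
-170*I = -170*(-56/55) = 1904/11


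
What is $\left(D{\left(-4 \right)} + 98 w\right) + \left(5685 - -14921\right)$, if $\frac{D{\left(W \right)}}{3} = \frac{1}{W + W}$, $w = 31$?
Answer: $\frac{189149}{8} \approx 23644.0$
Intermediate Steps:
$D{\left(W \right)} = \frac{3}{2 W}$ ($D{\left(W \right)} = \frac{3}{W + W} = \frac{3}{2 W}$)
$\left(D{\left(-4 \right)} + 98 w\right) + \left(5685 - -14921\right) = \left(\frac{3}{2 \left(-4\right)} + 98 \cdot 31\right) + \left(5685 - -14921\right) = \left(\frac{3}{2} \left(- \frac{1}{4}\right) + 3038\right) + \left(5685 + 14921\right) = \left(- \frac{3}{8} + 3038\right) + 20606 = \frac{24301}{8} + 20606 = \frac{189149}{8}$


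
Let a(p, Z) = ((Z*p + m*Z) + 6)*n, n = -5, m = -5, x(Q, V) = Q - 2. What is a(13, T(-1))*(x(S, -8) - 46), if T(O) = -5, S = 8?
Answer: -6800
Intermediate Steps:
x(Q, V) = -2 + Q
a(p, Z) = -30 + 25*Z - 5*Z*p (a(p, Z) = ((Z*p - 5*Z) + 6)*(-5) = ((-5*Z + Z*p) + 6)*(-5) = (6 - 5*Z + Z*p)*(-5) = -30 + 25*Z - 5*Z*p)
a(13, T(-1))*(x(S, -8) - 46) = (-30 + 25*(-5) - 5*(-5)*13)*((-2 + 8) - 46) = (-30 - 125 + 325)*(6 - 46) = 170*(-40) = -6800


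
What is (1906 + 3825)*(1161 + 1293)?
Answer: 14063874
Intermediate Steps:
(1906 + 3825)*(1161 + 1293) = 5731*2454 = 14063874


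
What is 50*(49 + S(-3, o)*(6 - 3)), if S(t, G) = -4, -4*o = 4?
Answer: 1850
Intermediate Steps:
o = -1 (o = -¼*4 = -1)
50*(49 + S(-3, o)*(6 - 3)) = 50*(49 - 4*(6 - 3)) = 50*(49 - 4*3) = 50*(49 - 12) = 50*37 = 1850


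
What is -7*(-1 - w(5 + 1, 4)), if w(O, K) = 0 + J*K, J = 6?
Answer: 175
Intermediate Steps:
w(O, K) = 6*K (w(O, K) = 0 + 6*K = 6*K)
-7*(-1 - w(5 + 1, 4)) = -7*(-1 - 6*4) = -7*(-1 - 1*24) = -7*(-1 - 24) = -7*(-25) = 175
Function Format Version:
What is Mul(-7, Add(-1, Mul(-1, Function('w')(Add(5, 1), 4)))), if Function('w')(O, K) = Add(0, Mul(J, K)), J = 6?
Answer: 175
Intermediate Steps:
Function('w')(O, K) = Mul(6, K) (Function('w')(O, K) = Add(0, Mul(6, K)) = Mul(6, K))
Mul(-7, Add(-1, Mul(-1, Function('w')(Add(5, 1), 4)))) = Mul(-7, Add(-1, Mul(-1, Mul(6, 4)))) = Mul(-7, Add(-1, Mul(-1, 24))) = Mul(-7, Add(-1, -24)) = Mul(-7, -25) = 175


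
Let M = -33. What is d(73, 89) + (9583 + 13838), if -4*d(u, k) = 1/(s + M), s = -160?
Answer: 18081013/772 ≈ 23421.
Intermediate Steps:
d(u, k) = 1/772 (d(u, k) = -1/(4*(-160 - 33)) = -¼/(-193) = -¼*(-1/193) = 1/772)
d(73, 89) + (9583 + 13838) = 1/772 + (9583 + 13838) = 1/772 + 23421 = 18081013/772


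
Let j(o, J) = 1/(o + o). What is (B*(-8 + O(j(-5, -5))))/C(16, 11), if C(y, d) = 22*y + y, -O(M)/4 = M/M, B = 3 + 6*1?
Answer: -27/92 ≈ -0.29348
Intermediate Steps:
j(o, J) = 1/(2*o)
B = 9 (B = 3 + 6 = 9)
O(M) = -4 (O(M) = -4*M/M = -4*1 = -4)
C(y, d) = 23*y
(B*(-8 + O(j(-5, -5))))/C(16, 11) = (9*(-8 - 4))/((23*16)) = (9*(-12))/368 = -108*1/368 = -27/92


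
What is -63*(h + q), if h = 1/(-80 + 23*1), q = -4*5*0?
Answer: 21/19 ≈ 1.1053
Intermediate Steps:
q = 0 (q = -20*0 = 0)
h = -1/57 (h = 1/(-80 + 23) = 1/(-57) = -1/57 ≈ -0.017544)
-63*(h + q) = -63*(-1/57 + 0) = -63*(-1/57) = 21/19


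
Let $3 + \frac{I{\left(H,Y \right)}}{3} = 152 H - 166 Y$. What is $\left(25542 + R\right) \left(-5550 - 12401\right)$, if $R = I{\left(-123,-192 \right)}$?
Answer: $-1167910011$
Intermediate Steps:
$I{\left(H,Y \right)} = -9 - 498 Y + 456 H$ ($I{\left(H,Y \right)} = -9 + 3 \left(152 H - 166 Y\right) = -9 + 3 \left(- 166 Y + 152 H\right) = -9 + \left(- 498 Y + 456 H\right) = -9 - 498 Y + 456 H$)
$R = 39519$ ($R = -9 - -95616 + 456 \left(-123\right) = -9 + 95616 - 56088 = 39519$)
$\left(25542 + R\right) \left(-5550 - 12401\right) = \left(25542 + 39519\right) \left(-5550 - 12401\right) = 65061 \left(-17951\right) = -1167910011$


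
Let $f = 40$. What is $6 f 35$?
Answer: $8400$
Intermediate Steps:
$6 f 35 = 6 \cdot 40 \cdot 35 = 240 \cdot 35 = 8400$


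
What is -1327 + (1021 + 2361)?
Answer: 2055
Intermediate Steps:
-1327 + (1021 + 2361) = -1327 + 3382 = 2055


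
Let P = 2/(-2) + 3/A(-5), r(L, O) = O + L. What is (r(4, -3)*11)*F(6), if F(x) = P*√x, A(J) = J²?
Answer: -242*√6/25 ≈ -23.711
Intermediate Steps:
r(L, O) = L + O
P = -22/25 (P = 2/(-2) + 3/((-5)²) = 2*(-½) + 3/25 = -1 + 3*(1/25) = -1 + 3/25 = -22/25 ≈ -0.88000)
F(x) = -22*√x/25
(r(4, -3)*11)*F(6) = ((4 - 3)*11)*(-22*√6/25) = (1*11)*(-22*√6/25) = 11*(-22*√6/25) = -242*√6/25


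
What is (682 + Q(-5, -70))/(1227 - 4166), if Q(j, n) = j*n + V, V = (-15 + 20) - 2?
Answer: -1035/2939 ≈ -0.35216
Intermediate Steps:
V = 3 (V = 5 - 2 = 3)
Q(j, n) = 3 + j*n (Q(j, n) = j*n + 3 = 3 + j*n)
(682 + Q(-5, -70))/(1227 - 4166) = (682 + (3 - 5*(-70)))/(1227 - 4166) = (682 + (3 + 350))/(-2939) = (682 + 353)*(-1/2939) = 1035*(-1/2939) = -1035/2939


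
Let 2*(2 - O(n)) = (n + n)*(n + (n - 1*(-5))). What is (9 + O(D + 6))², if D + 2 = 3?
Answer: 14884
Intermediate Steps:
D = 1 (D = -2 + 3 = 1)
O(n) = 2 - n*(5 + 2*n) (O(n) = 2 - (n + n)*(n + (n - 1*(-5)))/2 = 2 - 2*n*(n + (n + 5))/2 = 2 - 2*n*(n + (5 + n))/2 = 2 - 2*n*(5 + 2*n)/2 = 2 - n*(5 + 2*n))
(9 + O(D + 6))² = (9 + (2 - 5*(1 + 6) - 2*(1 + 6)²))² = (9 + (2 - 5*7 - 2*7²))² = (9 + (2 - 35 - 2*49))² = (9 + (2 - 35 - 98))² = (9 - 131)² = (-122)² = 14884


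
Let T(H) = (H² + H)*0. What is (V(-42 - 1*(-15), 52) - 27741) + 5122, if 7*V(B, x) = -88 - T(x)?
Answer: -158421/7 ≈ -22632.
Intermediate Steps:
T(H) = 0 (T(H) = (H + H²)*0 = 0)
V(B, x) = -88/7 (V(B, x) = (-88 - 1*0)/7 = (-88 + 0)/7 = (⅐)*(-88) = -88/7)
(V(-42 - 1*(-15), 52) - 27741) + 5122 = (-88/7 - 27741) + 5122 = -194275/7 + 5122 = -158421/7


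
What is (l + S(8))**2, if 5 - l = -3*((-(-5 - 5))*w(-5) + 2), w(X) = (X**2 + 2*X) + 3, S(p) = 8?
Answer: 312481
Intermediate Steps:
w(X) = 3 + X**2 + 2*X
l = 551 (l = 5 - (-3)*((-(-5 - 5))*(3 + (-5)**2 + 2*(-5)) + 2) = 5 - (-3)*((-1*(-10))*(3 + 25 - 10) + 2) = 5 - (-3)*(10*18 + 2) = 5 - (-3)*(180 + 2) = 5 - (-3)*182 = 5 - 1*(-546) = 5 + 546 = 551)
(l + S(8))**2 = (551 + 8)**2 = 559**2 = 312481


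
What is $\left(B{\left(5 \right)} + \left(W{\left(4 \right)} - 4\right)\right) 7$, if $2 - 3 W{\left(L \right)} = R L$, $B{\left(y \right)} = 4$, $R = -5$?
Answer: $\frac{154}{3} \approx 51.333$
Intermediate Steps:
$W{\left(L \right)} = \frac{2}{3} + \frac{5 L}{3}$ ($W{\left(L \right)} = \frac{2}{3} - \frac{\left(-5\right) L}{3} = \frac{2}{3} + \frac{5 L}{3}$)
$\left(B{\left(5 \right)} + \left(W{\left(4 \right)} - 4\right)\right) 7 = \left(4 + \left(\left(\frac{2}{3} + \frac{5}{3} \cdot 4\right) - 4\right)\right) 7 = \left(4 + \left(\left(\frac{2}{3} + \frac{20}{3}\right) - 4\right)\right) 7 = \left(4 + \left(\frac{22}{3} - 4\right)\right) 7 = \left(4 + \frac{10}{3}\right) 7 = \frac{22}{3} \cdot 7 = \frac{154}{3}$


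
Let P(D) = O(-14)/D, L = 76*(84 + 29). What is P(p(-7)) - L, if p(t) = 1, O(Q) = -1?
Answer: -8589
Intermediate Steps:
L = 8588 (L = 76*113 = 8588)
P(D) = -1/D
P(p(-7)) - L = -1/1 - 1*8588 = -1*1 - 8588 = -1 - 8588 = -8589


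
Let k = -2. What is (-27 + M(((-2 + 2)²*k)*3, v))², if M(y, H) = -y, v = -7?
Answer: 729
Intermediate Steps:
(-27 + M(((-2 + 2)²*k)*3, v))² = (-27 - (-2 + 2)²*(-2)*3)² = (-27 - 0²*(-2)*3)² = (-27 - 0*(-2)*3)² = (-27 - 0*3)² = (-27 - 1*0)² = (-27 + 0)² = (-27)² = 729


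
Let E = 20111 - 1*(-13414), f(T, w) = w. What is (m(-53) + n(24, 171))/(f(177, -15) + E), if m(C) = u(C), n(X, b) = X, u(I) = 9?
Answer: 11/11170 ≈ 0.00098478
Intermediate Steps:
m(C) = 9
E = 33525 (E = 20111 + 13414 = 33525)
(m(-53) + n(24, 171))/(f(177, -15) + E) = (9 + 24)/(-15 + 33525) = 33/33510 = 33*(1/33510) = 11/11170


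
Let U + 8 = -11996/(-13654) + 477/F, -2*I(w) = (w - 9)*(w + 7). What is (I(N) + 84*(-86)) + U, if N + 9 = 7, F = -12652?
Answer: -622217527001/86375204 ≈ -7203.7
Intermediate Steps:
N = -2 (N = -9 + 7 = -2)
I(w) = -(-9 + w)*(7 + w)/2 (I(w) = -(w - 9)*(w + 7)/2 = -(-9 + w)*(7 + w)/2)
U = -618371415/86375204 (U = -8 + (-11996/(-13654) + 477/(-12652)) = -8 + (-11996*(-1/13654) + 477*(-1/12652)) = -8 + (5998/6827 - 477/12652) = -8 + 72630217/86375204 = -618371415/86375204 ≈ -7.1591)
(I(N) + 84*(-86)) + U = ((63/2 - 2 - 1/2*(-2)**2) + 84*(-86)) - 618371415/86375204 = ((63/2 - 2 - 1/2*4) - 7224) - 618371415/86375204 = ((63/2 - 2 - 2) - 7224) - 618371415/86375204 = (55/2 - 7224) - 618371415/86375204 = -14393/2 - 618371415/86375204 = -622217527001/86375204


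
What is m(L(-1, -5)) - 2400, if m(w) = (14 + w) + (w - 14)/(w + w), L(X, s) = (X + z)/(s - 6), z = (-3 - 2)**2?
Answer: -629501/264 ≈ -2384.5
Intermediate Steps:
z = 25 (z = (-5)**2 = 25)
L(X, s) = (25 + X)/(-6 + s) (L(X, s) = (X + 25)/(s - 6) = (25 + X)/(-6 + s))
m(w) = 14 + w + (-14 + w)/(2*w) (m(w) = (14 + w) + (-14 + w)/((2*w)) = (14 + w) + (-14 + w)*(1/(2*w)) = (14 + w) + (-14 + w)/(2*w) = 14 + w + (-14 + w)/(2*w))
m(L(-1, -5)) - 2400 = (29/2 + (25 - 1)/(-6 - 5) - 7*(-6 - 5)/(25 - 1)) - 2400 = (29/2 + 24/(-11) - 7/(24/(-11))) - 2400 = (29/2 - 1/11*24 - 7/((-1/11*24))) - 2400 = (29/2 - 24/11 - 7/(-24/11)) - 2400 = (29/2 - 24/11 - 7*(-11/24)) - 2400 = (29/2 - 24/11 + 77/24) - 2400 = 4099/264 - 2400 = -629501/264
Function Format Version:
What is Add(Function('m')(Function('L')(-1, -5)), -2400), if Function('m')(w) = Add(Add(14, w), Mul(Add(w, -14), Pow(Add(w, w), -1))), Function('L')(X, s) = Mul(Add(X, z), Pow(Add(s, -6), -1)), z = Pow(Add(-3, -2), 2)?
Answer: Rational(-629501, 264) ≈ -2384.5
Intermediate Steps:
z = 25 (z = Pow(-5, 2) = 25)
Function('L')(X, s) = Mul(Pow(Add(-6, s), -1), Add(25, X)) (Function('L')(X, s) = Mul(Add(X, 25), Pow(Add(s, -6), -1)) = Mul(Add(25, X), Pow(Add(-6, s), -1)) = Mul(Pow(Add(-6, s), -1), Add(25, X)))
Function('m')(w) = Add(14, w, Mul(Rational(1, 2), Pow(w, -1), Add(-14, w))) (Function('m')(w) = Add(Add(14, w), Mul(Add(-14, w), Pow(Mul(2, w), -1))) = Add(Add(14, w), Mul(Add(-14, w), Mul(Rational(1, 2), Pow(w, -1)))) = Add(Add(14, w), Mul(Rational(1, 2), Pow(w, -1), Add(-14, w))) = Add(14, w, Mul(Rational(1, 2), Pow(w, -1), Add(-14, w))))
Add(Function('m')(Function('L')(-1, -5)), -2400) = Add(Add(Rational(29, 2), Mul(Pow(Add(-6, -5), -1), Add(25, -1)), Mul(-7, Pow(Mul(Pow(Add(-6, -5), -1), Add(25, -1)), -1))), -2400) = Add(Add(Rational(29, 2), Mul(Pow(-11, -1), 24), Mul(-7, Pow(Mul(Pow(-11, -1), 24), -1))), -2400) = Add(Add(Rational(29, 2), Mul(Rational(-1, 11), 24), Mul(-7, Pow(Mul(Rational(-1, 11), 24), -1))), -2400) = Add(Add(Rational(29, 2), Rational(-24, 11), Mul(-7, Pow(Rational(-24, 11), -1))), -2400) = Add(Add(Rational(29, 2), Rational(-24, 11), Mul(-7, Rational(-11, 24))), -2400) = Add(Add(Rational(29, 2), Rational(-24, 11), Rational(77, 24)), -2400) = Add(Rational(4099, 264), -2400) = Rational(-629501, 264)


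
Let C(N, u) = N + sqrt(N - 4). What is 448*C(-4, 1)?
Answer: -1792 + 896*I*sqrt(2) ≈ -1792.0 + 1267.1*I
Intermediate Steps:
C(N, u) = N + sqrt(-4 + N)
448*C(-4, 1) = 448*(-4 + sqrt(-4 - 4)) = 448*(-4 + sqrt(-8)) = 448*(-4 + 2*I*sqrt(2)) = -1792 + 896*I*sqrt(2)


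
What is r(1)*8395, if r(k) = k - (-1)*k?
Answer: 16790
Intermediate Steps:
r(k) = 2*k (r(k) = k + k = 2*k)
r(1)*8395 = (2*1)*8395 = 2*8395 = 16790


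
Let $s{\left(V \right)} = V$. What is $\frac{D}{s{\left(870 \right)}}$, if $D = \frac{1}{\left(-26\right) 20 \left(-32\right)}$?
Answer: $\frac{1}{14476800} \approx 6.9076 \cdot 10^{-8}$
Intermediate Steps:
$D = \frac{1}{16640}$ ($D = \frac{1}{\left(-520\right) \left(-32\right)} = \frac{1}{16640} \approx 6.0096 \cdot 10^{-5}$)
$\frac{D}{s{\left(870 \right)}} = \frac{1}{16640 \cdot 870} = \frac{1}{16640} \cdot \frac{1}{870} = \frac{1}{14476800}$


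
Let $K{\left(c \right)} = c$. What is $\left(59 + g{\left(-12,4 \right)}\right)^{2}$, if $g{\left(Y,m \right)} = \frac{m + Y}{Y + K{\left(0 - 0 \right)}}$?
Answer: $\frac{32041}{9} \approx 3560.1$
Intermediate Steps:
$g{\left(Y,m \right)} = \frac{Y + m}{Y}$ ($g{\left(Y,m \right)} = \frac{m + Y}{Y + \left(0 - 0\right)} = \frac{Y + m}{Y + \left(0 + 0\right)} = \frac{Y + m}{Y + 0} = \frac{Y + m}{Y}$)
$\left(59 + g{\left(-12,4 \right)}\right)^{2} = \left(59 + \frac{-12 + 4}{-12}\right)^{2} = \left(59 - - \frac{2}{3}\right)^{2} = \left(59 + \frac{2}{3}\right)^{2} = \left(\frac{179}{3}\right)^{2} = \frac{32041}{9}$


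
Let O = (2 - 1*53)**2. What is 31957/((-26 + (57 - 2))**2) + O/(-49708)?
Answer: 5489035/144652 ≈ 37.946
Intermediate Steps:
O = 2601 (O = (2 - 53)**2 = (-51)**2 = 2601)
31957/((-26 + (57 - 2))**2) + O/(-49708) = 31957/((-26 + (57 - 2))**2) + 2601/(-49708) = 31957/((-26 + 55)**2) + 2601*(-1/49708) = 31957/(29**2) - 9/172 = 31957/841 - 9/172 = 5489035/144652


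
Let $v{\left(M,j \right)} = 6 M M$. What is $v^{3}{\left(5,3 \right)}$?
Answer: $3375000$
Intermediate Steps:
$v{\left(M,j \right)} = 6 M^{2}$
$v^{3}{\left(5,3 \right)} = \left(6 \cdot 5^{2}\right)^{3} = \left(6 \cdot 25\right)^{3} = 150^{3} = 3375000$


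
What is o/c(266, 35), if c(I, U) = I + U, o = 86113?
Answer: 86113/301 ≈ 286.09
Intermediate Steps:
o/c(266, 35) = 86113/(266 + 35) = 86113/301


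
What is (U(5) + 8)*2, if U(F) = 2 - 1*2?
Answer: 16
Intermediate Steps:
U(F) = 0 (U(F) = 2 - 2 = 0)
(U(5) + 8)*2 = (0 + 8)*2 = 8*2 = 16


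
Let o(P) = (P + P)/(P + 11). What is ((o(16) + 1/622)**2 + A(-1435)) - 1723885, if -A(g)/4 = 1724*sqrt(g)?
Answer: -486201431999099/282038436 - 6896*I*sqrt(1435) ≈ -1.7239e+6 - 2.6123e+5*I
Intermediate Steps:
o(P) = 2*P/(11 + P) (o(P) = (2*P)/(11 + P) = 2*P/(11 + P))
A(g) = -6896*sqrt(g)
((o(16) + 1/622)**2 + A(-1435)) - 1723885 = ((2*16/(11 + 16) + 1/622)**2 - 6896*I*sqrt(1435)) - 1723885 = ((2*16/27 + 1/622)**2 - 6896*I*sqrt(1435)) - 1723885 = ((2*16*(1/27) + 1/622)**2 - 6896*I*sqrt(1435)) - 1723885 = ((32/27 + 1/622)**2 - 6896*I*sqrt(1435)) - 1723885 = ((19931/16794)**2 - 6896*I*sqrt(1435)) - 1723885 = (397244761/282038436 - 6896*I*sqrt(1435)) - 1723885 = -486201431999099/282038436 - 6896*I*sqrt(1435)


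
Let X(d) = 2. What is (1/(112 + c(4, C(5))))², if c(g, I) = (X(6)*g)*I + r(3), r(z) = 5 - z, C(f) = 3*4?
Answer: 1/44100 ≈ 2.2676e-5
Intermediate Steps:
C(f) = 12
c(g, I) = 2 + 2*I*g (c(g, I) = (2*g)*I + (5 - 1*3) = 2*I*g + (5 - 3) = 2*I*g + 2 = 2 + 2*I*g)
(1/(112 + c(4, C(5))))² = (1/(112 + (2 + 2*12*4)))² = (1/(112 + (2 + 96)))² = (1/(112 + 98))² = (1/210)² = 1/44100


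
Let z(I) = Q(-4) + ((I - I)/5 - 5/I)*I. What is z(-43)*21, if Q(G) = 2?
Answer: -63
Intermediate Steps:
z(I) = -3 (z(I) = 2 + ((I - I)/5 - 5/I)*I = 2 + (0*(⅕) - 5/I)*I = 2 + (0 - 5/I)*I = 2 + (-5/I)*I = 2 - 5 = -3)
z(-43)*21 = -3*21 = -63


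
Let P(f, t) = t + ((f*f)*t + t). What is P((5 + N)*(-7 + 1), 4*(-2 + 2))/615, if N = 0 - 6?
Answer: 0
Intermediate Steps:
N = -6
P(f, t) = 2*t + t*f² (P(f, t) = t + (f²*t + t) = t + (t*f² + t) = t + (t + t*f²) = 2*t + t*f²)
P((5 + N)*(-7 + 1), 4*(-2 + 2))/615 = ((4*(-2 + 2))*(2 + ((5 - 6)*(-7 + 1))²))/615 = ((4*0)*(2 + (-1*(-6))²))*(1/615) = (0*(2 + 6²))*(1/615) = (0*(2 + 36))*(1/615) = (0*38)*(1/615) = 0*(1/615) = 0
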